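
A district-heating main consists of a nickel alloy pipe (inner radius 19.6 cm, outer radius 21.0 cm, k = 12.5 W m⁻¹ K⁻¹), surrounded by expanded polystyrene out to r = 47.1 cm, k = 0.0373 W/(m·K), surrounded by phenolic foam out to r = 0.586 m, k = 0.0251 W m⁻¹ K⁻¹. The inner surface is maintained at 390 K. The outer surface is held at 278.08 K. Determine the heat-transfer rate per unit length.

Q' = 23.2 W/m

Series thermal resistances, inner to outer:
  R'_nickel alloy = ln(0.210/0.196)/(2πk) = 0.06899/(2π·12.5) = 8.784×10^-4 m·K/W
  R'_expanded polystyrene = ln(0.471/0.210)/(2πk) = 0.8078/(2π·0.0373) = 3.447 m·K/W
  R'_phenolic foam = ln(0.586/0.471)/(2πk) = 0.2185/(2π·0.0251) = 1.385 m·K/W
ΣR = 8.784×10^-4 + 3.447 + 1.385 = 4.833 m·K/W
Q' = ΔT/ΣR = (390 K − 278.08 K)/4.833 = 23.2 W/m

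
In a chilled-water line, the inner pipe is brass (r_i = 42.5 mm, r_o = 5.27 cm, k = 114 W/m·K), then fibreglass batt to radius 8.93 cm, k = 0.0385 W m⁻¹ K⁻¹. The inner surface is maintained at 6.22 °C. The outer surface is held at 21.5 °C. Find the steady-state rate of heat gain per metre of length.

Series thermal resistances, inner to outer:
  R'_brass = ln(0.0527/0.0425)/(2πk) = 0.2151/(2π·114) = 3.003×10^-4 m·K/W
  R'_fibreglass batt = ln(0.0893/0.0527)/(2πk) = 0.5274/(2π·0.0385) = 2.180 m·K/W
ΣR = 3.003×10^-4 + 2.180 = 2.180 m·K/W
Q' = ΔT/ΣR = (6.22 °C − 21.5 °C)/2.180 = -7.01 W/m
(Negative Q' ⇒ heat flows inward; heat gain = 7.01 W/m.)

Q' = 7.01 W/m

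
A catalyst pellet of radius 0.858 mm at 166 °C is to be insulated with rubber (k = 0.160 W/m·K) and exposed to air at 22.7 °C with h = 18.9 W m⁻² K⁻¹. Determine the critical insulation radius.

r_cr = 1.69 cm

For a sphere, r_cr = 2k_ins/h = 2·0.160/18.9 = 0.0169 m = 1.69 cm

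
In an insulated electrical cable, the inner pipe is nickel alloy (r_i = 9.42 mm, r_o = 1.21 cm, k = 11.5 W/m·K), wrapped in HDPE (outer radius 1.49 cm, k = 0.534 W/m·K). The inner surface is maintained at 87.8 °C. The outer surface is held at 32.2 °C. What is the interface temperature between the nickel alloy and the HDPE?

T = 84.9 °C

Treat each layer as a resistance in series:
  R'_nickel alloy = ln(0.0121/0.00942)/(2πk) = 0.2504/(2π·11.5) = 0.003465 m·K/W
  R'_HDPE = ln(0.0149/0.0121)/(2πk) = 0.2082/(2π·0.534) = 0.06204 m·K/W
ΣR = 0.003465 + 0.06204 = 0.06550 m·K/W
Q' = ΔT/ΣR = (87.8 °C − 32.2 °C)/0.06550 = 848.9 W/m
From the inner boundary to the nickel alloy/HDPE interface, ΣR_partial = 0.003465 m·K/W.
T_interface = T_in − Q'·ΣR_partial = 87.8 °C − (848.9)(0.003465) = 84.9 °C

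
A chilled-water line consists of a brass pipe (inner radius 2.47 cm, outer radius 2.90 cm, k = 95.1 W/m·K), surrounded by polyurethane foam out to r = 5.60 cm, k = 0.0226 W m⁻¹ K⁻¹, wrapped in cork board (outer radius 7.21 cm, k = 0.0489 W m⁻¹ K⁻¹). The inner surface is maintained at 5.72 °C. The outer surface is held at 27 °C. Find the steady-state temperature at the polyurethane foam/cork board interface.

Treat each layer as a resistance in series:
  R'_brass = ln(0.0290/0.0247)/(2πk) = 0.1605/(2π·95.1) = 2.686×10^-4 m·K/W
  R'_polyurethane foam = ln(0.0560/0.0290)/(2πk) = 0.6581/(2π·0.0226) = 4.634 m·K/W
  R'_cork board = ln(0.0721/0.0560)/(2πk) = 0.2527/(2π·0.0489) = 0.8225 m·K/W
ΣR = 2.686×10^-4 + 4.634 + 0.8225 = 5.457 m·K/W
Q' = ΔT/ΣR = (5.72 °C − 27 °C)/5.457 = -3.900 W/m
From the inner boundary to the polyurethane foam/cork board interface, ΣR_partial = 4.634 m·K/W.
T_interface = T_in − Q'·ΣR_partial = 5.72 °C − (-3.900)(4.634) = 23.8 °C

T = 23.8 °C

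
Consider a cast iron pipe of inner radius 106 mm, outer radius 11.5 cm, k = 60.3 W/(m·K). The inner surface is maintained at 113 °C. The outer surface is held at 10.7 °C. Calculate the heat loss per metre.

Q' = 4.76×10^5 W/m

Q' = 2πk·ΔT/ln(r₂/r₁) = 2π × 60.3 × 102.3 / ln(0.115/0.106) = 4.76×10^5 W/m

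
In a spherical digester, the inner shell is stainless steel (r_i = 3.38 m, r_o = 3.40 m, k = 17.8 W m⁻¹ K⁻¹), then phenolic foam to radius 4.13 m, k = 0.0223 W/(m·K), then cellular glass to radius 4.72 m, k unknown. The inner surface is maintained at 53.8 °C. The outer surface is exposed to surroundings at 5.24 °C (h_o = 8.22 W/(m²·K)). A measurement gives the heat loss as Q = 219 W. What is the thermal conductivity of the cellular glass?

k = 0.0673 W/m·K

ΣR = ΔT/Q = |53.8 − 5.24|/219 = 0.2217 K/W
Known resistances:
  R_stainless steel = (1/3.38 − 1/3.40)/(4πk) = 0.001740/(4π·17.8) = 7.780×10^-6 K/W
  R_phenolic foam = (1/3.40 − 1/4.13)/(4πk) = 0.05199/(4π·0.0223) = 0.1855 K/W
  R_conv,out = 1/(4πr²h) = 1/(4π·4.72²·8.22) = 4.345×10^-4 K/W
R_cellular glass = ΣR − ΣR_known = 0.2217 − 0.1859 = 0.03580 K/W
(1/r₁−1/r₂)/(4πk) = 0.03580 ⇒ k = 0.03027/(4π·0.03580) = 0.0673 W/m·K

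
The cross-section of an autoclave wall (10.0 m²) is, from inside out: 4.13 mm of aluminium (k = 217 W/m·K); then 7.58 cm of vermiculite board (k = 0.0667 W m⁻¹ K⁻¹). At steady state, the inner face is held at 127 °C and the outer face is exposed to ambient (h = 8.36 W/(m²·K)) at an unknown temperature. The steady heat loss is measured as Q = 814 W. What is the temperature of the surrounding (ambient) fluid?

Series resistances:
  R_aluminium = L/(kA) = 0.00413/(217·10.0) = 1.903×10^-6 K/W
  R_vermiculite board = L/(kA) = 0.0758/(0.0667·10.0) = 0.1136 K/W
  R_conv,out = 1/(hA) = 1/(8.36·10.0) = 0.01196 K/W
ΣR = 0.1256 K/W
ΔT = Q·ΣR = 814 × 0.1256 = 102.2 K
Heat flows outward, so T_out = T_in − ΔT = 127 − 102.2 = 24.8 °C

T_out = 24.8 °C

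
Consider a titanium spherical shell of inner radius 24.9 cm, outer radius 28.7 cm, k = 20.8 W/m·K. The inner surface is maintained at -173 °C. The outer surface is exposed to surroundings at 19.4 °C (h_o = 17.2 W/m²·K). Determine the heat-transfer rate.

Q = 3310 W

Treat each layer as a resistance in series:
  R_titanium = (1/0.249 − 1/0.287)/(4πk) = 0.5317/(4π·20.8) = 0.002034 K/W
  R_conv,out = 1/(4πr²h) = 1/(4π·0.287²·17.2) = 0.05617 K/W
ΣR = 0.002034 + 0.05617 = 0.05820 K/W
Q = ΔT/ΣR = (-173 °C − 19.4 °C)/0.05820 = -3310 W
(Negative Q ⇒ heat flows inward; heat gain = 3310 W.)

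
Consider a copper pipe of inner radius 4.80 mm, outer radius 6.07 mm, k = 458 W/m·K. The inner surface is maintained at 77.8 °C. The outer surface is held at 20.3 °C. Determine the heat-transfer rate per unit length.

Q' = 2πk·ΔT/ln(r₂/r₁) = 2π × 458 × 57.5 / ln(0.00607/0.00480) = 7.05×10^5 W/m

Q' = 7.05×10^5 W/m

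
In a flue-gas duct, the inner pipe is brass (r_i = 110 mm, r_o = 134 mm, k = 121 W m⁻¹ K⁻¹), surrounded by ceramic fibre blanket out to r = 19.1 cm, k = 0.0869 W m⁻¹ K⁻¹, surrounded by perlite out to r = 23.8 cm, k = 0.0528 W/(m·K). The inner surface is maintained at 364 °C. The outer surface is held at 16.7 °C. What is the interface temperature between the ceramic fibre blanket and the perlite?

Treat each layer as a resistance in series:
  R'_brass = ln(0.134/0.110)/(2πk) = 0.1974/(2π·121) = 2.596×10^-4 m·K/W
  R'_ceramic fibre blanket = ln(0.191/0.134)/(2πk) = 0.3544/(2π·0.0869) = 0.6491 m·K/W
  R'_perlite = ln(0.238/0.191)/(2πk) = 0.2200/(2π·0.0528) = 0.6631 m·K/W
ΣR = 2.596×10^-4 + 0.6491 + 0.6631 = 1.312 m·K/W
Q' = ΔT/ΣR = (364 °C − 16.7 °C)/1.312 = 264.7 W/m
From the inner boundary to the ceramic fibre blanket/perlite interface, ΣR_partial = 0.6494 m·K/W.
T_interface = T_in − Q'·ΣR_partial = 364 °C − (264.7)(0.6494) = 192 °C

T = 192 °C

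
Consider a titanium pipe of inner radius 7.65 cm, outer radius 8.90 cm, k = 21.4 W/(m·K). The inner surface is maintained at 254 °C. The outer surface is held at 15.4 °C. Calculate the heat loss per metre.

Q' = 212 kW/m

Q' = 2πk·ΔT/ln(r₂/r₁) = 2π × 21.4 × 238.6 / ln(0.0890/0.0765) = 2.12×10^5 W/m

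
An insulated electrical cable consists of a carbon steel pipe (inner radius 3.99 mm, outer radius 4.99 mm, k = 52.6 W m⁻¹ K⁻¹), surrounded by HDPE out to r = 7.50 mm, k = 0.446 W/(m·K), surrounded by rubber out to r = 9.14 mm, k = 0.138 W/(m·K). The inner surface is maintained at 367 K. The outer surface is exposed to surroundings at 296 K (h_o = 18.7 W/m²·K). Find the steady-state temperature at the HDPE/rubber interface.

T = 359.1 K

Treat each layer as a resistance in series:
  R'_carbon steel = ln(0.00499/0.00399)/(2πk) = 0.2236/(2π·52.6) = 6.767×10^-4 m·K/W
  R'_HDPE = ln(0.00750/0.00499)/(2πk) = 0.4075/(2π·0.446) = 0.1454 m·K/W
  R'_rubber = ln(0.00914/0.00750)/(2πk) = 0.1978/(2π·0.138) = 0.2281 m·K/W
  R'_conv,out = 1/(2πr h) = 1/(2π·0.00914·18.7) = 0.9312 m·K/W
ΣR = 6.767×10^-4 + 0.1454 + 0.2281 + 0.9312 = 1.305 m·K/W
Q' = ΔT/ΣR = (367 K − 296 K)/1.305 = 54.41 W/m
From the inner boundary to the HDPE/rubber interface, ΣR_partial = 0.1461 m·K/W.
T_interface = T_in − Q'·ΣR_partial = 367 K − (54.41)(0.1461) = 359.1 K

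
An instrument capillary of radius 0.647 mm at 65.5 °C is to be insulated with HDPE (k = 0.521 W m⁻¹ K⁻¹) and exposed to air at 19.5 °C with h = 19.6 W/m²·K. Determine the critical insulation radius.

r_cr = 2.66 cm

For a cylinder, r_cr = k_ins/h = 0.521/19.6 = 0.0266 m = 2.66 cm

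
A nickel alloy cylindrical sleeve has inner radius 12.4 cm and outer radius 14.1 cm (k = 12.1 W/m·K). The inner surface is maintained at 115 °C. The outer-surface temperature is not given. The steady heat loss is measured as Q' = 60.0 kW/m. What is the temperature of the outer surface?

T_out = 13.6 °C

Sum the resistances:
  R'_nickel alloy = ln(0.141/0.124)/(2πk) = 0.1285/(2π·12.1) = 0.001690 m·K/W
ΣR = 0.001690 m·K/W
ΔT = Q'·ΣR = 60000 × 0.001690 = 101.4 K
Heat flows outward, so T_out = T_in − ΔT = 115 − 101.4 = 13.6 °C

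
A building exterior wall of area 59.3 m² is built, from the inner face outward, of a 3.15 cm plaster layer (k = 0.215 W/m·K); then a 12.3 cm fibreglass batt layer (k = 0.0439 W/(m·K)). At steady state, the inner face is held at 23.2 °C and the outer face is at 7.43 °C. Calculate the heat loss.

Series thermal resistances, inner to outer:
  R_plaster = L/(kA) = 0.0315/(0.215·59.3) = 0.002471 K/W
  R_fibreglass batt = L/(kA) = 0.123/(0.0439·59.3) = 0.04725 K/W
ΣR = 0.002471 + 0.04725 = 0.04972 K/W
Q = ΔT/ΣR = (23.2 °C − 7.43 °C)/0.04972 = 317 W

Q = 317 W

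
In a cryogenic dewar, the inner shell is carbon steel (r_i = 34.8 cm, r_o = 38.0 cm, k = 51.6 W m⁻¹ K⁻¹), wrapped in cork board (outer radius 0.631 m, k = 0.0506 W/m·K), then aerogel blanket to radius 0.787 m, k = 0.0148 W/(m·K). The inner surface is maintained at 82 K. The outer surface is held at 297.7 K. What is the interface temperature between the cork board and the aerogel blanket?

Series thermal resistances, inner to outer:
  R_carbon steel = (1/0.348 − 1/0.380)/(4πk) = 0.2420/(4π·51.6) = 3.732×10^-4 K/W
  R_cork board = (1/0.380 − 1/0.631)/(4πk) = 1.047/(4π·0.0506) = 1.646 K/W
  R_aerogel blanket = (1/0.631 − 1/0.787)/(4πk) = 0.3141/(4π·0.0148) = 1.689 K/W
ΣR = 3.732×10^-4 + 1.646 + 1.689 = 3.335 K/W
Q = ΔT/ΣR = (82 K − 297.7 K)/3.335 = -64.68 W
From the inner boundary to the cork board/aerogel blanket interface, ΣR_partial = 1.646 K/W.
T_interface = T_in − Q·ΣR_partial = 82 K − (-64.68)(1.646) = 188.5 K

T = 188.5 K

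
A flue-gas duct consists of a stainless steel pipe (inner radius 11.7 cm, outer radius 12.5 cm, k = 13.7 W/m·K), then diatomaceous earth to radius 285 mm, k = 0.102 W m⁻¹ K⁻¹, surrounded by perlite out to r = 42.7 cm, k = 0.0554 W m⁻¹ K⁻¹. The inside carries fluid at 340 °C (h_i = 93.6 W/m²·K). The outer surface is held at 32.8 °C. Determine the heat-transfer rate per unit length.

Treat each layer as a resistance in series:
  R'_conv,in = 1/(2πr h) = 1/(2π·0.117·93.6) = 0.01453 m·K/W
  R'_stainless steel = ln(0.125/0.117)/(2πk) = 0.06614/(2π·13.7) = 7.684×10^-4 m·K/W
  R'_diatomaceous earth = ln(0.285/0.125)/(2πk) = 0.8242/(2π·0.102) = 1.286 m·K/W
  R'_perlite = ln(0.427/0.285)/(2πk) = 0.4043/(2π·0.0554) = 1.161 m·K/W
ΣR = 0.01453 + 7.684×10^-4 + 1.286 + 1.161 = 2.462 m·K/W
Q' = ΔT/ΣR = (340 °C − 32.8 °C)/2.462 = 125 W/m

Q' = 125 W/m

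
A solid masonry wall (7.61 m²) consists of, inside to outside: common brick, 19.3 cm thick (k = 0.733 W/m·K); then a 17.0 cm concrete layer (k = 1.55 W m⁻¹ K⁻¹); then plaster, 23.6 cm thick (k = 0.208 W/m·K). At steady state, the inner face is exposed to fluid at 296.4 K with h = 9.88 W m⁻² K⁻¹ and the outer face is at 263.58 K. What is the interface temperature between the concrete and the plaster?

Treat each layer as a resistance in series:
  R_conv,in = 1/(hA) = 1/(9.88·7.61) = 0.01330 K/W
  R_common brick = L/(kA) = 0.193/(0.733·7.61) = 0.03460 K/W
  R_concrete = L/(kA) = 0.170/(1.55·7.61) = 0.01441 K/W
  R_plaster = L/(kA) = 0.236/(0.208·7.61) = 0.1491 K/W
ΣR = 0.01330 + 0.03460 + 0.01441 + 0.1491 = 0.2114 K/W
Q = ΔT/ΣR = (296.4 K − 263.58 K)/0.2114 = 155.3 W
From the inner boundary to the concrete/plaster interface, ΣR_partial = 0.06231 K/W.
T_interface = T_in − Q·ΣR_partial = 296.4 K − (155.3)(0.06231) = 286.7 K

T = 286.7 K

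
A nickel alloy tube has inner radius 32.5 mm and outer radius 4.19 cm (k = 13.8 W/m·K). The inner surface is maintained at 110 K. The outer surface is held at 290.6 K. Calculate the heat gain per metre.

Q' = 2πk·ΔT/ln(r₂/r₁) = 2π × 13.8 × 180.6 / ln(0.0419/0.0325) = 61600 W/m

Q' = 61600 W/m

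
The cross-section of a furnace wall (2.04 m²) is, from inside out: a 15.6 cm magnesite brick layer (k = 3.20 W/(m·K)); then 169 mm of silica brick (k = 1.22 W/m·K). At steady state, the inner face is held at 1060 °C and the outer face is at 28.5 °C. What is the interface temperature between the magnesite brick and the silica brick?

T = 791 °C

Series thermal resistances, inner to outer:
  R_magnesite brick = L/(kA) = 0.156/(3.20·2.04) = 0.02390 K/W
  R_silica brick = L/(kA) = 0.169/(1.22·2.04) = 0.06790 K/W
ΣR = 0.02390 + 0.06790 = 0.09180 K/W
Q = ΔT/ΣR = (1060 °C − 28.5 °C)/0.09180 = 11240 W
From the inner boundary to the magnesite brick/silica brick interface, ΣR_partial = 0.02390 K/W.
T_interface = T_in − Q·ΣR_partial = 1060 °C − (11240)(0.02390) = 791 °C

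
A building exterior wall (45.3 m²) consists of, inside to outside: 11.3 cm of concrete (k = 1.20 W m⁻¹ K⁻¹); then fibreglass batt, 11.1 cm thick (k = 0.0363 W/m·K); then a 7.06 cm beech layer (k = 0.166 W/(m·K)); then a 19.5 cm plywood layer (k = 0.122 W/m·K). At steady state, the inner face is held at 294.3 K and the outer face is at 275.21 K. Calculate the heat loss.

Q = 167 W

Resistance network (inner→outer):
  R_concrete = L/(kA) = 0.113/(1.20·45.3) = 0.002079 K/W
  R_fibreglass batt = L/(kA) = 0.111/(0.0363·45.3) = 0.06750 K/W
  R_beech = L/(kA) = 0.0706/(0.166·45.3) = 0.009389 K/W
  R_plywood = L/(kA) = 0.195/(0.122·45.3) = 0.03528 K/W
ΣR = 0.002079 + 0.06750 + 0.009389 + 0.03528 = 0.1142 K/W
Q = ΔT/ΣR = (294.3 K − 275.21 K)/0.1142 = 167 W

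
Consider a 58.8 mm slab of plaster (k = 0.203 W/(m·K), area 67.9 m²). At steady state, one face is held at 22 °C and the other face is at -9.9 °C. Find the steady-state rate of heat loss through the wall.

Q = 7.48 kW

Q = kA·ΔT/L = 0.203 × 67.9 × |22 °C − -9.9 °C| / 0.0588 = 7480 W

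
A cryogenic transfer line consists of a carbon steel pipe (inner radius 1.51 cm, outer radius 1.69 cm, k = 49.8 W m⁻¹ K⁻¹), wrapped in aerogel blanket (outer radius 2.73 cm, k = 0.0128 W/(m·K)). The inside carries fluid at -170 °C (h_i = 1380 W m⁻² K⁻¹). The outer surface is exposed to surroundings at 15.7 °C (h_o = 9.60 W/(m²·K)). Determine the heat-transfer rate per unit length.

Q' = 28.2 W/m

Resistance network (inner→outer):
  R'_conv,in = 1/(2πr h) = 1/(2π·0.0151·1380) = 0.007638 m·K/W
  R'_carbon steel = ln(0.0169/0.0151)/(2πk) = 0.1126/(2π·49.8) = 3.599×10^-4 m·K/W
  R'_aerogel blanket = ln(0.0273/0.0169)/(2πk) = 0.4796/(2π·0.0128) = 5.963 m·K/W
  R'_conv,out = 1/(2πr h) = 1/(2π·0.0273·9.60) = 0.6073 m·K/W
ΣR = 0.007638 + 3.599×10^-4 + 5.963 + 0.6073 = 6.578 m·K/W
Q' = ΔT/ΣR = (-170 °C − 15.7 °C)/6.578 = -28.2 W/m
(Negative Q' ⇒ heat flows inward; heat gain = 28.2 W/m.)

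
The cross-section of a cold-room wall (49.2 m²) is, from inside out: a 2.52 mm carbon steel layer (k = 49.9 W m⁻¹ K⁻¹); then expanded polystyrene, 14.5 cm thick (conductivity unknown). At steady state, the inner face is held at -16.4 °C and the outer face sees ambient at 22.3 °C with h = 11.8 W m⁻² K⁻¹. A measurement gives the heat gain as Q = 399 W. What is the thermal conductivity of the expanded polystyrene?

k = 0.0309 W/m·K

ΣR = ΔT/Q = |-16.4 − 22.3|/399 = 0.09699 K/W
Known resistances:
  R_carbon steel = L/(kA) = 0.00252/(49.9·49.2) = 1.026×10^-6 K/W
  R_conv,out = 1/(hA) = 1/(11.8·49.2) = 0.001722 K/W
R_expanded polystyrene = ΣR − ΣR_known = 0.09699 − 0.001723 = 0.09527 K/W
L/(kA) = 0.09527 ⇒ k = 0.145/(0.09527·49.2) = 0.0309 W/m·K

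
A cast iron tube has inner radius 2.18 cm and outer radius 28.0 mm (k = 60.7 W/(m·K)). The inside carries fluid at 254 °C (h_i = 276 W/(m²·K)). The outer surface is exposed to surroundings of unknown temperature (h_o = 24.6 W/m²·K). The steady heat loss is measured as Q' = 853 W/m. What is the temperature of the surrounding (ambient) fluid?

Series resistances:
  R'_conv,in = 1/(2πr h) = 1/(2π·0.0218·276) = 0.02645 m·K/W
  R'_cast iron = ln(0.0280/0.0218)/(2πk) = 0.2503/(2π·60.7) = 6.563×10^-4 m·K/W
  R'_conv,out = 1/(2πr h) = 1/(2π·0.0280·24.6) = 0.2311 m·K/W
ΣR = 0.2582 m·K/W
ΔT = Q'·ΣR = 853 × 0.2582 = 220.2 K
Heat flows outward, so T_out = T_in − ΔT = 254 − 220.2 = 33.8 °C

T_out = 33.8 °C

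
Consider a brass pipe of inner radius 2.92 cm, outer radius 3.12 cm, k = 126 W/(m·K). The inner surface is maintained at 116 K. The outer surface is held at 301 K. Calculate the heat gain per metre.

Q' = 2.21×10^6 W/m

Q' = 2πk·ΔT/ln(r₂/r₁) = 2π × 126 × 185 / ln(0.0312/0.0292) = 2.21×10^6 W/m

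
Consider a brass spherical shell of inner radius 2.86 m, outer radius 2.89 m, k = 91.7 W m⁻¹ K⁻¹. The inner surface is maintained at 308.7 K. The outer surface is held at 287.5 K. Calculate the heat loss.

Q = 4πk·ΔT/(1/r₁ − 1/r₂) = 4π × 91.7 × 21.2 / (1/2.86 − 1/2.89) = 6.73×10^6 W

Q = 6730 kW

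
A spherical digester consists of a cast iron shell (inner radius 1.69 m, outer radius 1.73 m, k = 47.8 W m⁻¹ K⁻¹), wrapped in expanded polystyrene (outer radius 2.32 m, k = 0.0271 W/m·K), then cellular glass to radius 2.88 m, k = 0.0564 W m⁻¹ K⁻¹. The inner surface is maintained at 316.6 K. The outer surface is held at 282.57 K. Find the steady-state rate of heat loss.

Resistance network (inner→outer):
  R_cast iron = (1/1.69 − 1/1.73)/(4πk) = 0.01368/(4π·47.8) = 2.278×10^-5 K/W
  R_expanded polystyrene = (1/1.73 − 1/2.32)/(4πk) = 0.1470/(4π·0.0271) = 0.4317 K/W
  R_cellular glass = (1/2.32 − 1/2.88)/(4πk) = 0.08381/(4π·0.0564) = 0.1183 K/W
ΣR = 2.278×10^-5 + 0.4317 + 0.1183 = 0.5500 K/W
Q = ΔT/ΣR = (316.6 K − 282.57 K)/0.5500 = 61.9 W

Q = 61.9 W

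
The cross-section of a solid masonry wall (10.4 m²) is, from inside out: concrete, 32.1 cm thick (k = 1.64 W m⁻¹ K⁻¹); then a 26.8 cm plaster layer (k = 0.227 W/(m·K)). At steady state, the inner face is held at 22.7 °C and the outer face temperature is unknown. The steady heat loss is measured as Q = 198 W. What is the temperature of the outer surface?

Series resistances:
  R_concrete = L/(kA) = 0.321/(1.64·10.4) = 0.01882 K/W
  R_plaster = L/(kA) = 0.268/(0.227·10.4) = 0.1135 K/W
ΣR = 0.1323 K/W
ΔT = Q·ΣR = 198 × 0.1323 = 26.20 K
Heat flows outward, so T_out = T_in − ΔT = 22.7 − 26.20 = -3.50 °C

T_out = -3.50 °C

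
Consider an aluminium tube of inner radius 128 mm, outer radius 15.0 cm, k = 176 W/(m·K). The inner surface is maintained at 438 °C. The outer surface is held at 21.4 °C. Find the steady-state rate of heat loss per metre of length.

Q' = 2.90×10^6 W/m

Q' = 2πk·ΔT/ln(r₂/r₁) = 2π × 176 × 416.6 / ln(0.150/0.128) = 2.90×10^6 W/m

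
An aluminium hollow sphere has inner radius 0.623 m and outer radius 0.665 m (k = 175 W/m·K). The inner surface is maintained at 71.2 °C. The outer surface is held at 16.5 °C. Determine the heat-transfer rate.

Q = 1.19×10^6 W

Q = 4πk·ΔT/(1/r₁ − 1/r₂) = 4π × 175 × 54.7 / (1/0.623 − 1/0.665) = 1.19×10^6 W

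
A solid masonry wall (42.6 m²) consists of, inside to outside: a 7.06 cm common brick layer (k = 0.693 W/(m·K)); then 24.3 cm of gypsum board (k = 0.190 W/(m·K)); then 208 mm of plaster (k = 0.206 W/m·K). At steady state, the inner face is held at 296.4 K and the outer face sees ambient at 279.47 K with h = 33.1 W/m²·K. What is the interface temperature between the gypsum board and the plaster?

Resistance network (inner→outer):
  R_common brick = L/(kA) = 0.0706/(0.693·42.6) = 0.002391 K/W
  R_gypsum board = L/(kA) = 0.243/(0.190·42.6) = 0.03002 K/W
  R_plaster = L/(kA) = 0.208/(0.206·42.6) = 0.02370 K/W
  R_conv,out = 1/(hA) = 1/(33.1·42.6) = 7.092×10^-4 K/W
ΣR = 0.002391 + 0.03002 + 0.02370 + 7.092×10^-4 = 0.05682 K/W
Q = ΔT/ΣR = (296.4 K − 279.47 K)/0.05682 = 298.0 W
From the inner boundary to the gypsum board/plaster interface, ΣR_partial = 0.03241 K/W.
T_interface = T_in − Q·ΣR_partial = 296.4 K − (298.0)(0.03241) = 286.7 K

T = 286.7 K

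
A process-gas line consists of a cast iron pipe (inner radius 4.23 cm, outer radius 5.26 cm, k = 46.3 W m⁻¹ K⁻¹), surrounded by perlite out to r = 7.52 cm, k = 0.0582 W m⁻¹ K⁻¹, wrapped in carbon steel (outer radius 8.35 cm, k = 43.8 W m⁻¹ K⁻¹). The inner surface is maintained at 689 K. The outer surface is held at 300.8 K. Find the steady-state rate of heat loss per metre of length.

Q' = 397 W/m

Series thermal resistances, inner to outer:
  R'_cast iron = ln(0.0526/0.0423)/(2πk) = 0.2179/(2π·46.3) = 7.491×10^-4 m·K/W
  R'_perlite = ln(0.0752/0.0526)/(2πk) = 0.3574/(2π·0.0582) = 0.9774 m·K/W
  R'_carbon steel = ln(0.0835/0.0752)/(2πk) = 0.1047/(2π·43.8) = 3.804×10^-4 m·K/W
ΣR = 7.491×10^-4 + 0.9774 + 3.804×10^-4 = 0.9785 m·K/W
Q' = ΔT/ΣR = (689 K − 300.8 K)/0.9785 = 397 W/m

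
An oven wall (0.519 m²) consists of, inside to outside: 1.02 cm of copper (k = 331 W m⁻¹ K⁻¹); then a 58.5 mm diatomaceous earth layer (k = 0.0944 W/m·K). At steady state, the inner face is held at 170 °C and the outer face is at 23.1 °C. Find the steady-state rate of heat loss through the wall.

Resistance network (inner→outer):
  R_copper = L/(kA) = 0.0102/(331·0.519) = 5.938×10^-5 K/W
  R_diatomaceous earth = L/(kA) = 0.0585/(0.0944·0.519) = 1.194 K/W
ΣR = 5.938×10^-5 + 1.194 = 1.194 K/W
Q = ΔT/ΣR = (170 °C − 23.1 °C)/1.194 = 123 W

Q = 123 W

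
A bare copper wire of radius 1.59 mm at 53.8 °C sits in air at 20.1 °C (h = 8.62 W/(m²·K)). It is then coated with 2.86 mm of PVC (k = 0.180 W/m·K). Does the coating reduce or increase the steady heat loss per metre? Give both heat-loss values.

Critical radius for a cylinder: r_cr = k/h = 0.0209 m = 2.09 cm.
Outer radius after coating: r₂ = 0.00159 + 0.00286 = 0.00445 m.
Since r₁ < r_cr and r₂ ≤ r_cr, the coating moves toward the maximum at r_cr — heat loss rises.
Bare: R = 1/(2πr₁h) = 11.61 m·K/W; Q = 33.7/11.61 = 2.90 W/m.
Coated: R = R_cond + R_conv = 5.059 m·K/W; Q = 33.7/5.059 = 6.66 W/m.

increases: 2.90 → 6.66 W/m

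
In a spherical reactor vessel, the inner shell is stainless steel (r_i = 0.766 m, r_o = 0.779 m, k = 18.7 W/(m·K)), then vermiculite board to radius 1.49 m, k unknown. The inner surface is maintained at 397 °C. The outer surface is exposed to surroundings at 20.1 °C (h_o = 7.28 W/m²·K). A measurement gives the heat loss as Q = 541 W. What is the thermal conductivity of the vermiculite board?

k = 0.0705 W/m·K

ΣR = ΔT/Q = |397 − 20.1|/541 = 0.6967 K/W
Known resistances:
  R_stainless steel = (1/0.766 − 1/0.779)/(4πk) = 0.02179/(4π·18.7) = 9.271×10^-5 K/W
  R_conv,out = 1/(4πr²h) = 1/(4π·1.49²·7.28) = 0.004924 K/W
R_vermiculite board = ΣR − ΣR_known = 0.6967 − 0.005017 = 0.6917 K/W
(1/r₁−1/r₂)/(4πk) = 0.6917 ⇒ k = 0.6126/(4π·0.6917) = 0.0705 W/m·K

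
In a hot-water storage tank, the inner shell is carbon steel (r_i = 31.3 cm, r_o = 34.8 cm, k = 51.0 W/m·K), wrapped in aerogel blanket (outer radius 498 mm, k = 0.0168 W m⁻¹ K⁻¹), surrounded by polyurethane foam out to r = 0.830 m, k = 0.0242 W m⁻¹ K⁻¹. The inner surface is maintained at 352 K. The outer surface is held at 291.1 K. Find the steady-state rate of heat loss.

Q = 9.03 W

Treat each layer as a resistance in series:
  R_carbon steel = (1/0.313 − 1/0.348)/(4πk) = 0.3213/(4π·51.0) = 5.014×10^-4 K/W
  R_aerogel blanket = (1/0.348 − 1/0.498)/(4πk) = 0.8655/(4π·0.0168) = 4.100 K/W
  R_polyurethane foam = (1/0.498 − 1/0.830)/(4πk) = 0.8032/(4π·0.0242) = 2.641 K/W
ΣR = 5.014×10^-4 + 4.100 + 2.641 = 6.742 K/W
Q = ΔT/ΣR = (352 K − 291.1 K)/6.742 = 9.03 W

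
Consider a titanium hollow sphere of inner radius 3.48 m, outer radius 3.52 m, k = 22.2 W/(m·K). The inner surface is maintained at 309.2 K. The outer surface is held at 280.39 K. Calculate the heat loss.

Q = 4πk·ΔT/(1/r₁ − 1/r₂) = 4π × 22.2 × 28.81 / (1/3.48 − 1/3.52) = 2.46×10^6 W

Q = 2460 kW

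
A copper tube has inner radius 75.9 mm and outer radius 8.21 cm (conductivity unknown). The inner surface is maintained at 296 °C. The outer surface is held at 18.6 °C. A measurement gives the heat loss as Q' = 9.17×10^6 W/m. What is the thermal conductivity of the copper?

ΣR = ΔT/Q' = |296 − 18.6|/9.17×10^6 = 3.025×10^-5 m·K/W
ln(r₂/r₁)/(2πk) = 3.025×10^-5 ⇒ k = 0.07852/(2π·3.025×10^-5) = 413 W/m·K

k = 413 W/m·K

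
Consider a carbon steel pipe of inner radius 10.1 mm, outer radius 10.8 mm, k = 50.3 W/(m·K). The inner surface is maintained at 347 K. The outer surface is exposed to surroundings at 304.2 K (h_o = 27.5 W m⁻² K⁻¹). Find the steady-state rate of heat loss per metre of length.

Treat each layer as a resistance in series:
  R'_carbon steel = ln(0.0108/0.0101)/(2πk) = 0.06701/(2π·50.3) = 2.120×10^-4 m·K/W
  R'_conv,out = 1/(2πr h) = 1/(2π·0.0108·27.5) = 0.5359 m·K/W
ΣR = 2.120×10^-4 + 0.5359 = 0.5361 m·K/W
Q' = ΔT/ΣR = (347 K − 304.2 K)/0.5361 = 79.8 W/m

Q' = 79.8 W/m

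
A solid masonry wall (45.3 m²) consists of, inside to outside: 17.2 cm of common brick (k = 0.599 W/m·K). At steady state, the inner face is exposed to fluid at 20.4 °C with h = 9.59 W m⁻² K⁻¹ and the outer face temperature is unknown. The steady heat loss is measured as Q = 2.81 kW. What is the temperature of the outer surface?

Sum the resistances:
  R_conv,in = 1/(hA) = 1/(9.59·45.3) = 0.002302 K/W
  R_common brick = L/(kA) = 0.172/(0.599·45.3) = 0.006339 K/W
ΣR = 0.008641 K/W
ΔT = Q·ΣR = 2810 × 0.008641 = 24.28 K
Heat flows outward, so T_out = T_in − ΔT = 20.4 − 24.28 = -3.88 °C

T_out = -3.88 °C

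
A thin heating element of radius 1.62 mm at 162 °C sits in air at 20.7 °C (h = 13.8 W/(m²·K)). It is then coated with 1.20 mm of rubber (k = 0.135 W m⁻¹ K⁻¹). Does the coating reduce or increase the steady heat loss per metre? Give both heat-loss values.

Critical radius for a cylinder: r_cr = k/h = 0.00978 m = 0.978 cm.
Outer radius after coating: r₂ = 0.00162 + 0.00120 = 0.00282 m.
Since r₁ < r_cr and r₂ ≤ r_cr, the coating moves toward the maximum at r_cr — heat loss rises.
Bare: R = 1/(2πr₁h) = 7.119 m·K/W; Q = 141.3/7.119 = 19.8 W/m.
Coated: R = R_cond + R_conv = 4.743 m·K/W; Q = 141.3/4.743 = 29.8 W/m.

increases: 19.8 → 29.8 W/m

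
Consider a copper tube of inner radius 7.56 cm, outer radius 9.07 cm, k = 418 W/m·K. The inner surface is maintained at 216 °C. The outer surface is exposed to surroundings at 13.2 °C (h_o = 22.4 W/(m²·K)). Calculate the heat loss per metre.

Resistance network (inner→outer):
  R'_copper = ln(0.0907/0.0756)/(2πk) = 0.1821/(2π·418) = 6.934×10^-5 m·K/W
  R'_conv,out = 1/(2πr h) = 1/(2π·0.0907·22.4) = 0.07834 m·K/W
ΣR = 6.934×10^-5 + 0.07834 = 0.07841 m·K/W
Q' = ΔT/ΣR = (216 °C − 13.2 °C)/0.07841 = 2590 W/m

Q' = 2.59 kW/m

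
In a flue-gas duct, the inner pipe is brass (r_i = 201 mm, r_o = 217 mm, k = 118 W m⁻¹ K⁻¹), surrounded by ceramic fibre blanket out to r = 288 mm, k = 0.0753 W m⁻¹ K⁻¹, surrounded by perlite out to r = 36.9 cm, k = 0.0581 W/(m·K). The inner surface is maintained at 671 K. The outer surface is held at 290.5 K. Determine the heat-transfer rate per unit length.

Treat each layer as a resistance in series:
  R'_brass = ln(0.217/0.201)/(2πk) = 0.07659/(2π·118) = 1.033×10^-4 m·K/W
  R'_ceramic fibre blanket = ln(0.288/0.217)/(2πk) = 0.2831/(2π·0.0753) = 0.5983 m·K/W
  R'_perlite = ln(0.369/0.288)/(2πk) = 0.2478/(2π·0.0581) = 0.6789 m·K/W
ΣR = 1.033×10^-4 + 0.5983 + 0.6789 = 1.277 m·K/W
Q' = ΔT/ΣR = (671 K − 290.5 K)/1.277 = 298 W/m

Q' = 298 W/m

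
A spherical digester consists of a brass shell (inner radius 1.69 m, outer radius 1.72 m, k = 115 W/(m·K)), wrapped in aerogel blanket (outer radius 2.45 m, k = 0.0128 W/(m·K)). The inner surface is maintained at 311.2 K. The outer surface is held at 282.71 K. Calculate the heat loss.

Q = 26.5 W

Resistance network (inner→outer):
  R_brass = (1/1.69 − 1/1.72)/(4πk) = 0.01032/(4π·115) = 7.142×10^-6 K/W
  R_aerogel blanket = (1/1.72 − 1/2.45)/(4πk) = 0.1732/(4π·0.0128) = 1.077 K/W
ΣR = 7.142×10^-6 + 1.077 = 1.077 K/W
Q = ΔT/ΣR = (311.2 K − 282.71 K)/1.077 = 26.5 W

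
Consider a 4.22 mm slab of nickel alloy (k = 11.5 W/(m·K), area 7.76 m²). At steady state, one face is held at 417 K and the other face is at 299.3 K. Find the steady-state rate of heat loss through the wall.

Q = kA·ΔT/L = 11.5 × 7.76 × |417 K − 299.3 K| / 0.00422 = 2.49×10^6 W

Q = 2.49×10^6 W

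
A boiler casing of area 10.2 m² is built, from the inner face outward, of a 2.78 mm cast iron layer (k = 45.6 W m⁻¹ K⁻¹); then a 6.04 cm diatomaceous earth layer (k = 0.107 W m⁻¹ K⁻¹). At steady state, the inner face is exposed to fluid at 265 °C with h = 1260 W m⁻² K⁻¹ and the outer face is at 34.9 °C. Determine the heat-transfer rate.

Resistance network (inner→outer):
  R_conv,in = 1/(hA) = 1/(1260·10.2) = 7.781×10^-5 K/W
  R_cast iron = L/(kA) = 0.00278/(45.6·10.2) = 5.977×10^-6 K/W
  R_diatomaceous earth = L/(kA) = 0.0604/(0.107·10.2) = 0.05534 K/W
ΣR = 7.781×10^-5 + 5.977×10^-6 + 0.05534 = 0.05542 K/W
Q = ΔT/ΣR = (265 °C − 34.9 °C)/0.05542 = 4150 W

Q = 4.15 kW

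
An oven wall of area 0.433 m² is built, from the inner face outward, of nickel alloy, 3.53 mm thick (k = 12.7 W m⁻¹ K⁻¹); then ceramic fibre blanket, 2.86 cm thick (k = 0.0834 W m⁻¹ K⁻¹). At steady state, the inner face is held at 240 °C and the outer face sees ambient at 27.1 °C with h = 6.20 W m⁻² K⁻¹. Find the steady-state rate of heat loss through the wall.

Q = 183 W

Treat each layer as a resistance in series:
  R_nickel alloy = L/(kA) = 0.00353/(12.7·0.433) = 6.419×10^-4 K/W
  R_ceramic fibre blanket = L/(kA) = 0.0286/(0.0834·0.433) = 0.7920 K/W
  R_conv,out = 1/(hA) = 1/(6.20·0.433) = 0.3725 K/W
ΣR = 6.419×10^-4 + 0.7920 + 0.3725 = 1.165 K/W
Q = ΔT/ΣR = (240 °C − 27.1 °C)/1.165 = 183 W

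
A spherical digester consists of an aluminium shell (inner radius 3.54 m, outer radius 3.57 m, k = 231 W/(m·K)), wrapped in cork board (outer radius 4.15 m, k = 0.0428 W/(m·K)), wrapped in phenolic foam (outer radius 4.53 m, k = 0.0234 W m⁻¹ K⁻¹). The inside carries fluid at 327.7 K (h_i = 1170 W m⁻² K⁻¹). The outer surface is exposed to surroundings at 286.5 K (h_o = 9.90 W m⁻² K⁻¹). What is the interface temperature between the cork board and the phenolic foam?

Treat each layer as a resistance in series:
  R_conv,in = 1/(4πr²h) = 1/(4π·3.54²·1170) = 5.427×10^-6 K/W
  R_aluminium = (1/3.54 − 1/3.57)/(4πk) = 0.002374/(4π·231) = 8.178×10^-7 K/W
  R_cork board = (1/3.57 − 1/4.15)/(4πk) = 0.03915/(4π·0.0428) = 0.07279 K/W
  R_phenolic foam = (1/4.15 − 1/4.53)/(4πk) = 0.02021/(4π·0.0234) = 0.06874 K/W
  R_conv,out = 1/(4πr²h) = 1/(4π·4.53²·9.90) = 3.917×10^-4 K/W
ΣR = 5.427×10^-6 + 8.178×10^-7 + 0.07279 + 0.06874 + 3.917×10^-4 = 0.1419 K/W
Q = ΔT/ΣR = (327.7 K − 286.5 K)/0.1419 = 290.3 W
From the inner boundary to the cork board/phenolic foam interface, ΣR_partial = 0.07280 K/W.
T_interface = T_in − Q·ΣR_partial = 327.7 K − (290.3)(0.07280) = 306.6 K

T = 306.6 K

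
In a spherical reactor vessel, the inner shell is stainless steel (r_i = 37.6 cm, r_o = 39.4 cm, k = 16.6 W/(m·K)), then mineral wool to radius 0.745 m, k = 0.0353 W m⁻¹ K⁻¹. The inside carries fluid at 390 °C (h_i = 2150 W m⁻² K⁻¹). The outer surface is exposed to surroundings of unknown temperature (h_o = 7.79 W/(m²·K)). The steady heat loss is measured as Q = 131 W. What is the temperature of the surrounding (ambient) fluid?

Sum the resistances:
  R_conv,in = 1/(4πr²h) = 1/(4π·0.376²·2150) = 2.618×10^-4 K/W
  R_stainless steel = (1/0.376 − 1/0.394)/(4πk) = 0.1215/(4π·16.6) = 5.825×10^-4 K/W
  R_mineral wool = (1/0.394 − 1/0.745)/(4πk) = 1.196/(4π·0.0353) = 2.696 K/W
  R_conv,out = 1/(4πr²h) = 1/(4π·0.745²·7.79) = 0.01841 K/W
ΣR = 2.715 K/W
ΔT = Q·ΣR = 131 × 2.715 = 355.7 K
Heat flows outward, so T_out = T_in − ΔT = 390 − 355.7 = 34.3 °C

T_out = 34.3 °C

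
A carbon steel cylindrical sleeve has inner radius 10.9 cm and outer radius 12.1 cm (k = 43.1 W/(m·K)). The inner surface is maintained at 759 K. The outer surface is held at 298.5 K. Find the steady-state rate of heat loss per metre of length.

Q' = 1190 kW/m

Q' = 2πk·ΔT/ln(r₂/r₁) = 2π × 43.1 × 460.5 / ln(0.121/0.109) = 1.19×10^6 W/m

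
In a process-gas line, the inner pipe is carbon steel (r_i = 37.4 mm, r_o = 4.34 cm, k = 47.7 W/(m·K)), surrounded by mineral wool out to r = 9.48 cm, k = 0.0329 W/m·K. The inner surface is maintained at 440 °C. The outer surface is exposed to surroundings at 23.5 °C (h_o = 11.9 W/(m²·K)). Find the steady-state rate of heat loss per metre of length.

Treat each layer as a resistance in series:
  R'_carbon steel = ln(0.0434/0.0374)/(2πk) = 0.1488/(2π·47.7) = 4.964×10^-4 m·K/W
  R'_mineral wool = ln(0.0948/0.0434)/(2πk) = 0.7813/(2π·0.0329) = 3.780 m·K/W
  R'_conv,out = 1/(2πr h) = 1/(2π·0.0948·11.9) = 0.1411 m·K/W
ΣR = 4.964×10^-4 + 3.780 + 0.1411 = 3.922 m·K/W
Q' = ΔT/ΣR = (440 °C − 23.5 °C)/3.922 = 106 W/m

Q' = 106 W/m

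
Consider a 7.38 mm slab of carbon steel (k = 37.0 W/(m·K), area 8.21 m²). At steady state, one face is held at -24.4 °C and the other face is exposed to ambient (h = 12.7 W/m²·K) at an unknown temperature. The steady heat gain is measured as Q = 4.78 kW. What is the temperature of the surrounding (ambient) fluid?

T_out = 21.6 °C

Sum the resistances:
  R_carbon steel = L/(kA) = 0.00738/(37.0·8.21) = 2.429×10^-5 K/W
  R_conv,out = 1/(hA) = 1/(12.7·8.21) = 0.009591 K/W
ΣR = 0.009615 K/W
ΔT = Q·ΣR = 4780 × 0.009615 = 45.96 K
Heat flows inward, so T_out = T_in + ΔT = -24.4 + 45.96 = 21.6 °C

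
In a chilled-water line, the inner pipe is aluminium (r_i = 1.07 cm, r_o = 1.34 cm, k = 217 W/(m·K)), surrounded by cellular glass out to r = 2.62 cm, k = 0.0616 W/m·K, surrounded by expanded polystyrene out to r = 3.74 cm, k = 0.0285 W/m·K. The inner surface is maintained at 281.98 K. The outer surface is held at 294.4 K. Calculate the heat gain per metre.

Treat each layer as a resistance in series:
  R'_aluminium = ln(0.0134/0.0107)/(2πk) = 0.2250/(2π·217) = 1.650×10^-4 m·K/W
  R'_cellular glass = ln(0.0262/0.0134)/(2πk) = 0.6705/(2π·0.0616) = 1.732 m·K/W
  R'_expanded polystyrene = ln(0.0374/0.0262)/(2πk) = 0.3559/(2π·0.0285) = 1.988 m·K/W
ΣR = 1.650×10^-4 + 1.732 + 1.988 = 3.720 m·K/W
Q' = ΔT/ΣR = (281.98 K − 294.4 K)/3.720 = -3.34 W/m
(Negative Q' ⇒ heat flows inward; heat gain = 3.34 W/m.)

Q' = 3.34 W/m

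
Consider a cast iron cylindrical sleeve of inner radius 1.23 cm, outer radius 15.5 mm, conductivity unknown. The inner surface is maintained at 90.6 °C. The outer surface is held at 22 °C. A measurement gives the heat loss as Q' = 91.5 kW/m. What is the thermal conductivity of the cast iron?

ΣR = ΔT/Q' = |90.6 − 22|/91500 = 7.497×10^-4 m·K/W
ln(r₂/r₁)/(2πk) = 7.497×10^-4 ⇒ k = 0.2312/(2π·7.497×10^-4) = 49.1 W/m·K

k = 49.1 W/m·K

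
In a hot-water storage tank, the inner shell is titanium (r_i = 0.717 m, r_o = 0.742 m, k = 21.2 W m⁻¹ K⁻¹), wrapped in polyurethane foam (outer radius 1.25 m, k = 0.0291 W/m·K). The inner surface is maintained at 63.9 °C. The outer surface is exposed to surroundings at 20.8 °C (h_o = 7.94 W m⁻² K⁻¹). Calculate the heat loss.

Resistance network (inner→outer):
  R_titanium = (1/0.717 − 1/0.742)/(4πk) = 0.04699/(4π·21.2) = 1.764×10^-4 K/W
  R_polyurethane foam = (1/0.742 − 1/1.25)/(4πk) = 0.5477/(4π·0.0291) = 1.498 K/W
  R_conv,out = 1/(4πr²h) = 1/(4π·1.25²·7.94) = 0.006414 K/W
ΣR = 1.764×10^-4 + 1.498 + 0.006414 = 1.505 K/W
Q = ΔT/ΣR = (63.9 °C − 20.8 °C)/1.505 = 28.6 W

Q = 28.6 W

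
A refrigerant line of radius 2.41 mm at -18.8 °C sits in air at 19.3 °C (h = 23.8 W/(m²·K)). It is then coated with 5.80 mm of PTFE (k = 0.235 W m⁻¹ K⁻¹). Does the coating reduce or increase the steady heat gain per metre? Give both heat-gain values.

Critical radius for a cylinder: r_cr = k/h = 0.00987 m = 0.987 cm.
Outer radius after coating: r₂ = 0.00241 + 0.00580 = 0.00821 m.
Since r₁ < r_cr and r₂ ≤ r_cr, the coating moves toward the maximum at r_cr — heat gain rises.
Bare: R = 1/(2πr₁h) = 2.775 m·K/W; Q = 38.1/2.775 = 13.7 W/m.
Coated: R = R_cond + R_conv = 1.645 m·K/W; Q = 38.1/1.645 = 23.2 W/m.

increases: 13.7 → 23.2 W/m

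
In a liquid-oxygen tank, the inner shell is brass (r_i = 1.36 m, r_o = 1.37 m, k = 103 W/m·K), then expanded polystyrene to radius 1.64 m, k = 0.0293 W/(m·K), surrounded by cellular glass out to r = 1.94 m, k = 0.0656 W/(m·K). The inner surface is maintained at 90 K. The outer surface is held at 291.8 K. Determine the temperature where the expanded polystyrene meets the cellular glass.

T = 239.4 K

Treat each layer as a resistance in series:
  R_brass = (1/1.36 − 1/1.37)/(4πk) = 0.005367/(4π·103) = 4.147×10^-6 K/W
  R_expanded polystyrene = (1/1.37 − 1/1.64)/(4πk) = 0.1202/(4π·0.0293) = 0.3264 K/W
  R_cellular glass = (1/1.64 − 1/1.94)/(4πk) = 0.09429/(4π·0.0656) = 0.1144 K/W
ΣR = 4.147×10^-6 + 0.3264 + 0.1144 = 0.4408 K/W
Q = ΔT/ΣR = (90 K − 291.8 K)/0.4408 = -457.8 W
From the inner boundary to the expanded polystyrene/cellular glass interface, ΣR_partial = 0.3264 K/W.
T_interface = T_in − Q·ΣR_partial = 90 K − (-457.8)(0.3264) = 239.4 K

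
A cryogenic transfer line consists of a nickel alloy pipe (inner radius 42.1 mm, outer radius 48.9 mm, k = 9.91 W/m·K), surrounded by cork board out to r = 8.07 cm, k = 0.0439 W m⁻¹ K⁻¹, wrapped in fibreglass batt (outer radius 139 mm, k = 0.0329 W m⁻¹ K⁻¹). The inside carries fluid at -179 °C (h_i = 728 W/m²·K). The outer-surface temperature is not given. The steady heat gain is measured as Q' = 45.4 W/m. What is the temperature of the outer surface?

T_out = 23.2 °C

Series resistances:
  R'_conv,in = 1/(2πr h) = 1/(2π·0.0421·728) = 0.005193 m·K/W
  R'_nickel alloy = ln(0.0489/0.0421)/(2πk) = 0.1497/(2π·9.91) = 0.002405 m·K/W
  R'_cork board = ln(0.0807/0.0489)/(2πk) = 0.5010/(2π·0.0439) = 1.816 m·K/W
  R'_fibreglass batt = ln(0.139/0.0807)/(2πk) = 0.5437/(2π·0.0329) = 2.630 m·K/W
ΣR = 4.454 m·K/W
ΔT = Q'·ΣR = 45.4 × 4.454 = 202.2 K
Heat flows inward, so T_out = T_in + ΔT = -179 + 202.2 = 23.2 °C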